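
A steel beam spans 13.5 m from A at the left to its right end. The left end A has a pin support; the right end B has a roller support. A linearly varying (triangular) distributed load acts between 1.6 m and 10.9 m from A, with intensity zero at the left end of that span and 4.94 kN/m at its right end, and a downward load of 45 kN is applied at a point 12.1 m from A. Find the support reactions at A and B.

A_x = 0, A_y = 14.37 kN, B_y = 53.61 kN

Resultant of the triangular load: ½ × 4.94 × 9.3 = 22.971 kN, acting at 7.8 m from A (one-third of the span from the peak).
Taking moments about A: B_y·13.5 − (½·4.94·9.3)·7.8 − 45·12.1 = 0 → B_y = 723.6738/13.5 = 53.6055 ≈ 53.61 kN.
ΣF_y = 0: A_y + 53.6055 − ½·4.94·9.3 − 45 = 0 → A_y = 14.37 kN.
ΣF_x = 0: no horizontal applied forces, so A_x = 0.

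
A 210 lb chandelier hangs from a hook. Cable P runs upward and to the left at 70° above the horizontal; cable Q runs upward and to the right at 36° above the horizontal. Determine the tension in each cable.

ΣF_x = 0: −T_P·cos70° + T_Q·cos36° = 0 → T_Q = 0.42276·T_P.
ΣF_y = 0: T_P·sin70° + T_Q·sin36° = 210.
Substitute: T_P·(0.939693 + 0.42276·0.587785) = 210 → T_P = 176.74 ≈ 176.7 lb.
Then T_Q = 0.42276 × 176.74 = 74.72 lb.

T_P = 176.7 lb, T_Q = 74.72 lb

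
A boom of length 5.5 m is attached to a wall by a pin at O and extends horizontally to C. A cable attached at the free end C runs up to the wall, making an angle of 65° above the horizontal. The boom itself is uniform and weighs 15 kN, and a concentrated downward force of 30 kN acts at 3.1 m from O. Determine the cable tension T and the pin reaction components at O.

ΣM about O: T·sin65°·5.5 − 15·2.75 − 30·3.1 = 0 → T = 134.25/(5.5·0.906308) = 26.9324 ≈ 26.93 kN.
ΣF_x = 0: O_x − T·cos65° = 0 → O_x = 26.9324 × 0.422618 = 11.38 kN.
ΣF_y = 0: O_y + T·sin65° − 15 − 30 = 0 → O_y = 45 − 26.9324 × 0.906308 = 20.59 kN.

T = 26.93 kN, O_x = 11.38 kN, O_y = 20.59 kN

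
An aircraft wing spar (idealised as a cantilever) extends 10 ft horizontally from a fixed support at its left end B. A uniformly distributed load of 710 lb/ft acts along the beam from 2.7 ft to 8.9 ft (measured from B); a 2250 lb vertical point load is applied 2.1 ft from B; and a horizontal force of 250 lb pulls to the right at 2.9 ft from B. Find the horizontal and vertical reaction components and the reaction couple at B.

B_x = -250.0 lb, B_y = 6652 lb, M_B = 30260 lb·ft

Resultant of the distributed load: 710 × 6.2 = 4402 lb at 5.8 ft from B.
ΣF_x = 0: B_x + 250 = 0 → B_x = -250.0 lb.
ΣF_y = 0: B_y − 710·6.2 − 2250 = 0 → B_y = 6652 lb.
ΣM about B: M_B − (710·6.2)·5.8 − 2250·2.1 = 0 → M_B = 30260 lb·ft.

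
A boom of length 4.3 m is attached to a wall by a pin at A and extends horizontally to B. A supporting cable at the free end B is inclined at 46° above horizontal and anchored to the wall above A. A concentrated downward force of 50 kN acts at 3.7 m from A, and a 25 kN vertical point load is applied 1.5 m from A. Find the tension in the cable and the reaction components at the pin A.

ΣM about A: T·sin46°·4.3 − 50·3.7 − 25·1.5 = 0 → T = 222.5/(4.3·0.71934) = 71.9329 ≈ 71.93 kN.
ΣF_x = 0: A_x − T·cos46° = 0 → A_x = 71.9329 × 0.694658 = 49.97 kN.
ΣF_y = 0: A_y + T·sin46° − 50 − 25 = 0 → A_y = 75 − 71.9329 × 0.71934 = 23.26 kN.

T = 71.93 kN, A_x = 49.97 kN, A_y = 23.26 kN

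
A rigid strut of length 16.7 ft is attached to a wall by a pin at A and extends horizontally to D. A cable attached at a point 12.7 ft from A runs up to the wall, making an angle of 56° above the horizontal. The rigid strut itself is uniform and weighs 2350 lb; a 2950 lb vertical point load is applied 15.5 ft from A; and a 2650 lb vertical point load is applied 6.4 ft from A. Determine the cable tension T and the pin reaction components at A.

T = 7817 lb, A_x = 4371 lb, A_y = 1469 lb

ΣM about A: T·sin56°·12.7 − 2350·8.35 − 2950·15.5 − 2650·6.4 = 0 → T = 82307.5/(12.7·0.829038) = 7817.38 ≈ 7817 lb.
ΣF_x = 0: A_x − T·cos56° = 0 → A_x = 7817.38 × 0.559193 = 4371 lb.
ΣF_y = 0: A_y + T·sin56° − 2350 − 2950 − 2650 = 0 → A_y = 7950 − 7817.38 × 0.829038 = 1469 lb.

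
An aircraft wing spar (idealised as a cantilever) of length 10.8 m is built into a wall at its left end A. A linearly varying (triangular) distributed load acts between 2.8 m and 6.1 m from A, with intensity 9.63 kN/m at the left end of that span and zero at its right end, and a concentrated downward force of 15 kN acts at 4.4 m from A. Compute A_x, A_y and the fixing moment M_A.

A_x = 0, A_y = 30.89 kN, M_A = 128.0 kN·m

Resultant of the triangular load: ½ × 9.63 × 3.3 = 15.8895 kN, acting at 3.9 m from A (one-third of the span from the peak).
ΣF_x = 0: A_x = 0.
ΣF_y = 0: A_y − ½·9.63·3.3 − 15 = 0 → A_y = 30.89 kN.
ΣM about A: M_A − (½·9.63·3.3)·3.9 − 15·4.4 = 0 → M_A = 128.0 kN·m.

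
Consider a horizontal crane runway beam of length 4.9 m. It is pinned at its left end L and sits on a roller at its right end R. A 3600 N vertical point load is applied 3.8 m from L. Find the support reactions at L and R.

L_x = 0, L_y = 808.2 N, R_y = 2792 N

ΣM about L: R_y·4.9 − 3600·3.8 = 0 → R_y = 13680/4.9 = 2791.84 ≈ 2792 N.
ΣF_y = 0: L_y + 2791.84 − 3600 = 0 → L_y = 808.2 N.
ΣF_x = 0: no horizontal applied forces, so L_x = 0.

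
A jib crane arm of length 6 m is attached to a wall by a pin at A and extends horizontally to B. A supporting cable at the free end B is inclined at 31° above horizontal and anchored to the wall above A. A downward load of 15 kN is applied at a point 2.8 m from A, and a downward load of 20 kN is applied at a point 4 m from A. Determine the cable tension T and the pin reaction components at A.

T = 39.48 kN, A_x = 33.84 kN, A_y = 14.67 kN

ΣM about A: T·sin31°·6 − 15·2.8 − 20·4 = 0 → T = 122/(6·0.515038) = 39.4793 ≈ 39.48 kN.
ΣF_x = 0: A_x − T·cos31° = 0 → A_x = 39.4793 × 0.857167 = 33.84 kN.
ΣF_y = 0: A_y + T·sin31° − 15 − 20 = 0 → A_y = 35 − 39.4793 × 0.515038 = 14.67 kN.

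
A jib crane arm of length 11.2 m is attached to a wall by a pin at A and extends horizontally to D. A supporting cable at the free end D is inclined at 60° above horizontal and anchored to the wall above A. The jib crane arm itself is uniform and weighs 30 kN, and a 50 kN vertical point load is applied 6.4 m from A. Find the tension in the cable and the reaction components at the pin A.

T = 50.31 kN, A_x = 25.16 kN, A_y = 36.43 kN

ΣM about A: T·sin60°·11.2 − 30·5.6 − 50·6.4 = 0 → T = 488/(11.2·0.866025) = 50.312 ≈ 50.31 kN.
ΣF_x = 0: A_x − T·cos60° = 0 → A_x = 50.312 × 0.5 = 25.16 kN.
ΣF_y = 0: A_y + T·sin60° − 30 − 50 = 0 → A_y = 80 − 50.312 × 0.866025 = 36.43 kN.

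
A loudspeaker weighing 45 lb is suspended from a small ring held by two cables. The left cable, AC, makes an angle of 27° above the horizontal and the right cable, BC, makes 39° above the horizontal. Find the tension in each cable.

T_AC = 38.28 lb, T_BC = 43.89 lb

ΣF_x = 0: −T_AC·cos27° + T_BC·cos39° = 0 → T_BC = 1.14651·T_AC.
ΣF_y = 0: T_AC·sin27° + T_BC·sin39° = 45.
Substitute: T_AC·(0.45399 + 1.14651·0.62932) = 45 → T_AC = 38.2812 ≈ 38.28 lb.
Then T_BC = 1.14651 × 38.2812 = 43.89 lb.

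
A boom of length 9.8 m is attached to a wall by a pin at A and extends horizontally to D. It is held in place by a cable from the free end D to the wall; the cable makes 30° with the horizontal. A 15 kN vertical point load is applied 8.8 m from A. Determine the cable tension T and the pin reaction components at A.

ΣM about A: T·sin30°·9.8 − 15·8.8 = 0 → T = 132/(9.8·0.5) = 26.9388 ≈ 26.94 kN.
ΣF_x = 0: A_x − T·cos30° = 0 → A_x = 26.9388 × 0.866025 = 23.33 kN.
ΣF_y = 0: A_y + T·sin30° − 15 = 0 → A_y = 15 − 26.9388 × 0.5 = 1.531 kN.

T = 26.94 kN, A_x = 23.33 kN, A_y = 1.531 kN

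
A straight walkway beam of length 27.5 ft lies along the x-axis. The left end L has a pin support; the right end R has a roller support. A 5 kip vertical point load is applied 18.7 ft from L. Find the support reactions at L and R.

L_x = 0, L_y = 1.600 kip, R_y = 3.400 kip

Moments about L: R_y·27.5 − 5·18.7 = 0 → R_y = 93.5/27.5 = 3.400 kip.
ΣF_y = 0: L_y + 3.4 − 5 = 0 → L_y = 1.600 kip.
ΣF_x = 0: no horizontal applied forces, so L_x = 0.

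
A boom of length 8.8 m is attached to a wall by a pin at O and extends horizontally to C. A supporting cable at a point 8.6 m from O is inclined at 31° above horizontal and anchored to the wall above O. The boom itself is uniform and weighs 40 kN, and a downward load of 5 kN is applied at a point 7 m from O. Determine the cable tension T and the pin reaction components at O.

ΣM about O: T·sin31°·8.6 − 40·4.4 − 5·7 = 0 → T = 211/(8.6·0.515038) = 47.637 ≈ 47.64 kN.
ΣF_x = 0: O_x − T·cos31° = 0 → O_x = 47.637 × 0.857167 = 40.83 kN.
ΣF_y = 0: O_y + T·sin31° − 40 − 5 = 0 → O_y = 45 − 47.637 × 0.515038 = 20.47 kN.

T = 47.64 kN, O_x = 40.83 kN, O_y = 20.47 kN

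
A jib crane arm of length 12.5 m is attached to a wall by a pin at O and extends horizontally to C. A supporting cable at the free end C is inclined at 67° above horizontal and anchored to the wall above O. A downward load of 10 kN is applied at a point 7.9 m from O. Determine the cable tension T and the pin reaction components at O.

T = 6.866 kN, O_x = 2.683 kN, O_y = 3.680 kN

ΣM about O: T·sin67°·12.5 − 10·7.9 = 0 → T = 79/(12.5·0.920505) = 6.8658 ≈ 6.866 kN.
ΣF_x = 0: O_x − T·cos67° = 0 → O_x = 6.8658 × 0.390731 = 2.683 kN.
ΣF_y = 0: O_y + T·sin67° − 10 = 0 → O_y = 10 − 6.8658 × 0.920505 = 3.680 kN.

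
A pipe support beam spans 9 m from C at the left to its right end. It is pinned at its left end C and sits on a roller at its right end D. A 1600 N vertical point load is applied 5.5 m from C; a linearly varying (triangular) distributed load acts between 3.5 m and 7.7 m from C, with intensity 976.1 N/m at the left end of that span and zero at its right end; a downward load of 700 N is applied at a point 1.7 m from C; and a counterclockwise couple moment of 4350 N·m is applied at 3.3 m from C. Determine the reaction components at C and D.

C_x = 0, C_y = 2607 N, D_y = 1743 N

Resultant of the triangular load: ½ × 976.1 × 4.2 = 2049.81 N, acting at 4.9 m from C (one-third of the span from the peak).
Moments about C: D_y·9 − 1600·5.5 − (½·976.1·4.2)·4.9 − 700·1.7 + 4350 = 0 → D_y = 15684.069/9 = 1742.67 ≈ 1743 N.
ΣF_y = 0: C_y + 1742.67 − 1600 − ½·976.1·4.2 − 700 = 0 → C_y = 2607 N.
ΣF_x = 0: no horizontal applied forces, so C_x = 0.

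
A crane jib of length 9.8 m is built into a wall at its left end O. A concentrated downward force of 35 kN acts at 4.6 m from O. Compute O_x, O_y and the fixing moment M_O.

O_x = 0, O_y = 35.00 kN, M_O = 161.0 kN·m

ΣF_x = 0: O_x = 0.
ΣF_y = 0: O_y − 35 = 0 → O_y = 35.00 kN.
ΣM about O: M_O − 35·4.6 = 0 → M_O = 161.0 kN·m.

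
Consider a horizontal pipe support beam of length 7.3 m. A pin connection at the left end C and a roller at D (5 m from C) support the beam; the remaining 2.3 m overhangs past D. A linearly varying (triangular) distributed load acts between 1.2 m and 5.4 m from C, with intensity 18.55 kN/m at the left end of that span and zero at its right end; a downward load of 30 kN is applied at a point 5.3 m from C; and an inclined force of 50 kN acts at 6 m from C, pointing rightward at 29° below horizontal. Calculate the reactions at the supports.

Resultant of the triangular load: ½ × 18.55 × 4.2 = 38.955 kN, acting at 2.6 m from C (one-third of the span from the peak).
Taking moments about C: D_y·5 − (½·18.55·4.2)·2.6 − 30·5.3 − 50·sin29°·6 = 0 → D_y = 405.726/5 = 81.1452 ≈ 81.15 kN.
ΣF_y = 0: C_y + 81.1452 − ½·18.55·4.2 − 30 − 50·sin29° = 0 → C_y = 12.05 kN.
ΣF_x = 0: C_x + 50·cos29° = 0 → C_x = -43.73 kN.

C_x = -43.73 kN, C_y = 12.05 kN, D_y = 81.15 kN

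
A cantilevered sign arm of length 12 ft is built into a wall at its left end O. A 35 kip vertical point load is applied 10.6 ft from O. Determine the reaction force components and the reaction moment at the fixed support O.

O_x = 0, O_y = 35.00 kip, M_O = 371.0 kip·ft

ΣF_x = 0: O_x = 0.
ΣF_y = 0: O_y − 35 = 0 → O_y = 35.00 kip.
ΣM about O: M_O − 35·10.6 = 0 → M_O = 371.0 kip·ft.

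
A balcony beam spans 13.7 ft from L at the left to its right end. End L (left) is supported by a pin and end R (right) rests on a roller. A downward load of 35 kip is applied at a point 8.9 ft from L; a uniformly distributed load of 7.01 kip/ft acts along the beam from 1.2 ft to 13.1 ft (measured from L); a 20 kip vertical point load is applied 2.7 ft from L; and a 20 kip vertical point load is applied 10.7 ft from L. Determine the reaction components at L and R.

L_x = 0, L_y = 72.58 kip, R_y = 85.84 kip

Resultant of the distributed load: 7.01 × 11.9 = 83.419 kip at 7.15 ft from L.
ΣM about L: R_y·13.7 − 35·8.9 − (7.01·11.9)·7.15 − 20·2.7 − 20·10.7 = 0 → R_y = 1175.94585/13.7 = 85.8355 ≈ 85.84 kip.
ΣF_y = 0: L_y + 85.8355 − 35 − 7.01·11.9 − 20 − 20 = 0 → L_y = 72.58 kip.
ΣF_x = 0: no horizontal applied forces, so L_x = 0.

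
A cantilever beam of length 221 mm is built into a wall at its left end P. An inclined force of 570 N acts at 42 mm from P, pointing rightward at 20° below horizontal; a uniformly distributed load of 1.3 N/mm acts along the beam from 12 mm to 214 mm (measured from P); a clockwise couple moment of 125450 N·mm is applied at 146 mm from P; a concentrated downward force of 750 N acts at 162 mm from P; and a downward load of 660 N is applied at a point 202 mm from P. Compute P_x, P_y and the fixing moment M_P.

Resultant of the distributed load: 1.3 × 202 = 262.6 N at 113 mm from P.
ΣF_x = 0: P_x + 570·cos20° = 0 → P_x = -535.6 N.
ΣF_y = 0: P_y − 570·sin20° − 1.3·202 − 750 − 660 = 0 → P_y = 1868 N.
ΣM about P: M_P − 570·sin20°·42 − (1.3·202)·113 − 125450 − 750·162 − 660·202 = 0 → M_P = 418100 N·mm.

P_x = -535.6 N, P_y = 1868 N, M_P = 418100 N·mm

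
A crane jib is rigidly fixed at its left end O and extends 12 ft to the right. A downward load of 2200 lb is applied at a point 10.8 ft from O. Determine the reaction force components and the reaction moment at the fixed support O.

O_x = 0, O_y = 2200 lb, M_O = 23760 lb·ft

ΣF_x = 0: O_x = 0.
ΣF_y = 0: O_y − 2200 = 0 → O_y = 2200 lb.
ΣM about O: M_O − 2200·10.8 = 0 → M_O = 23760 lb·ft.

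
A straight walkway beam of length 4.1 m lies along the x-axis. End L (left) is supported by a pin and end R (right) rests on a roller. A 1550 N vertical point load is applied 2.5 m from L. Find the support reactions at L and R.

L_x = 0, L_y = 604.9 N, R_y = 945.1 N

ΣM about L: R_y·4.1 − 1550·2.5 = 0 → R_y = 3875/4.1 = 945.122 ≈ 945.1 N.
ΣF_y = 0: L_y + 945.122 − 1550 = 0 → L_y = 604.9 N.
ΣF_x = 0: no horizontal applied forces, so L_x = 0.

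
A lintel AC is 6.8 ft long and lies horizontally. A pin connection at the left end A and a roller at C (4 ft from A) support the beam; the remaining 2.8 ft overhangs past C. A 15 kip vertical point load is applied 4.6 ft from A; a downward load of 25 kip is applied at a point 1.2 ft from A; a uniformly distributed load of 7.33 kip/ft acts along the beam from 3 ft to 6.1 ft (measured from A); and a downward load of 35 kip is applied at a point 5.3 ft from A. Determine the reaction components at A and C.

A_x = 0, A_y = 0.7506 kip, C_y = 96.97 kip

Resultant of the distributed load: 7.33 × 3.1 = 22.723 kip at 4.55 ft from A.
ΣM about A: C_y·4 − 15·4.6 − 25·1.2 − (7.33·3.1)·4.55 − 35·5.3 = 0 → C_y = 387.88965/4 = 96.9724 ≈ 96.97 kip.
ΣF_y = 0: A_y + 96.9724 − 15 − 25 − 7.33·3.1 − 35 = 0 → A_y = 0.7506 kip.
ΣF_x = 0: no horizontal applied forces, so A_x = 0.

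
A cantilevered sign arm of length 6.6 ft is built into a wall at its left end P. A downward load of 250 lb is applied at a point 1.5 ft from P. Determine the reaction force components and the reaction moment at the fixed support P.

P_x = 0, P_y = 250.0 lb, M_P = 375.0 lb·ft

ΣF_x = 0: P_x = 0.
ΣF_y = 0: P_y − 250 = 0 → P_y = 250.0 lb.
ΣM about P: M_P − 250·1.5 = 0 → M_P = 375.0 lb·ft.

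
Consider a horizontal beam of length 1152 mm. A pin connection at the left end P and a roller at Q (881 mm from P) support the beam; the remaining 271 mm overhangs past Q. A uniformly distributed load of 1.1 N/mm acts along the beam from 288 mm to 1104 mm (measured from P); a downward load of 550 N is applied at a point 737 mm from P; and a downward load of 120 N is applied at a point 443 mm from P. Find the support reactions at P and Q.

Resultant of the distributed load: 1.1 × 816 = 897.6 N at 696 mm from P.
Taking moments about P: Q_y·881 − (1.1·816)·696 − 550·737 − 120·443 = 0 → Q_y = 1083239.6/881 = 1229.56 ≈ 1230 N.
ΣF_y = 0: P_y + 1229.56 − 1.1·816 − 550 − 120 = 0 → P_y = 338.0 N.
ΣF_x = 0: no horizontal applied forces, so P_x = 0.

P_x = 0, P_y = 338.0 N, Q_y = 1230 N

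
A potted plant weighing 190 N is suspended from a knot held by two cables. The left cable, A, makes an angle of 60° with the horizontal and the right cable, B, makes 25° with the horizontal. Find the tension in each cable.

T_A = 172.9 N, T_B = 95.36 N

ΣF_x = 0: −T_A·cos60° + T_B·cos25° = 0 → T_B = 0.551689·T_A.
ΣF_y = 0: T_A·sin60° + T_B·sin25° = 190.
Substitute: T_A·(0.866025 + 0.551689·0.422618) = 190 → T_A = 172.856 ≈ 172.9 N.
Then T_B = 0.551689 × 172.856 = 95.36 N.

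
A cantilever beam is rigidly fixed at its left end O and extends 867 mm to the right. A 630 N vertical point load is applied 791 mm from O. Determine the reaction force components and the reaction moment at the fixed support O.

ΣF_x = 0: O_x = 0.
ΣF_y = 0: O_y − 630 = 0 → O_y = 630.0 N.
ΣM about O: M_O − 630·791 = 0 → M_O = 498300 N·mm.

O_x = 0, O_y = 630.0 N, M_O = 498300 N·mm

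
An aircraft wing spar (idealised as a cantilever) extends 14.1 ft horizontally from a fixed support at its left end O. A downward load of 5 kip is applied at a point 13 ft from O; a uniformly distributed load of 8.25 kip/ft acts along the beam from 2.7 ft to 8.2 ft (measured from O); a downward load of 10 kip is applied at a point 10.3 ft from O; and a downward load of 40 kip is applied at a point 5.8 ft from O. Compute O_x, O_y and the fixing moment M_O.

O_x = 0, O_y = 100.4 kip, M_O = 647.3 kip·ft

Resultant of the distributed load: 8.25 × 5.5 = 45.375 kip at 5.45 ft from O.
ΣF_x = 0: O_x = 0.
ΣF_y = 0: O_y − 5 − 8.25·5.5 − 10 − 40 = 0 → O_y = 100.4 kip.
ΣM about O: M_O − 5·13 − (8.25·5.5)·5.45 − 10·10.3 − 40·5.8 = 0 → M_O = 647.3 kip·ft.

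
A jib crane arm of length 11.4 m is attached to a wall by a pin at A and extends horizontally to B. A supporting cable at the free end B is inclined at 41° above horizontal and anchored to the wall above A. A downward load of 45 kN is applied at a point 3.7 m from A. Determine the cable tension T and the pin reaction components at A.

T = 22.26 kN, A_x = 16.80 kN, A_y = 30.39 kN

ΣM about A: T·sin41°·11.4 − 45·3.7 = 0 → T = 166.5/(11.4·0.656059) = 22.2621 ≈ 22.26 kN.
ΣF_x = 0: A_x − T·cos41° = 0 → A_x = 22.2621 × 0.75471 = 16.80 kN.
ΣF_y = 0: A_y + T·sin41° − 45 = 0 → A_y = 45 − 22.2621 × 0.656059 = 30.39 kN.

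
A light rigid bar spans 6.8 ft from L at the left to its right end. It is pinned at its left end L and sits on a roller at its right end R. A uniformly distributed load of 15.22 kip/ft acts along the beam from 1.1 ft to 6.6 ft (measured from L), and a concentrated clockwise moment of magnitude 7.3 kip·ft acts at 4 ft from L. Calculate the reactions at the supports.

L_x = 0, L_y = 35.24 kip, R_y = 48.47 kip

Resultant of the distributed load: 15.22 × 5.5 = 83.71 kip at 3.85 ft from L.
Taking moments about L: R_y·6.8 − (15.22·5.5)·3.85 − 7.3 = 0 → R_y = 329.5835/6.8 = 48.4682 ≈ 48.47 kip.
ΣF_y = 0: L_y + 48.4682 − 15.22·5.5 = 0 → L_y = 35.24 kip.
ΣF_x = 0: no horizontal applied forces, so L_x = 0.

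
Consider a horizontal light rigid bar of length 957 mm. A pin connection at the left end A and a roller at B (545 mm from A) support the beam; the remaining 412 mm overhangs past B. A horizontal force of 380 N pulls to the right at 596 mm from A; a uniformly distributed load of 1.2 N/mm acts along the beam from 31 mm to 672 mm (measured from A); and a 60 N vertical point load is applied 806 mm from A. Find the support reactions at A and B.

Resultant of the distributed load: 1.2 × 641 = 769.2 N at 351.5 mm from A.
Taking moments about A: B_y·545 − (1.2·641)·351.5 − 60·806 = 0 → B_y = 318733.8/545 = 584.833 ≈ 584.8 N.
ΣF_y = 0: A_y + 584.833 − 1.2·641 − 60 = 0 → A_y = 244.4 N.
ΣF_x = 0: A_x + 380 = 0 → A_x = -380.0 N.

A_x = -380.0 N, A_y = 244.4 N, B_y = 584.8 N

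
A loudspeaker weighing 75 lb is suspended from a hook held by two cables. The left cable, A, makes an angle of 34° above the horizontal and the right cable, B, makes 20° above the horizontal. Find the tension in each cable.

ΣF_x = 0: −T_A·cos34° + T_B·cos20° = 0 → T_B = 0.882243·T_A.
ΣF_y = 0: T_A·sin34° + T_B·sin20° = 75.
Substitute: T_A·(0.559193 + 0.882243·0.34202) = 75 → T_A = 87.1143 ≈ 87.11 lb.
Then T_B = 0.882243 × 87.1143 = 76.86 lb.

T_A = 87.11 lb, T_B = 76.86 lb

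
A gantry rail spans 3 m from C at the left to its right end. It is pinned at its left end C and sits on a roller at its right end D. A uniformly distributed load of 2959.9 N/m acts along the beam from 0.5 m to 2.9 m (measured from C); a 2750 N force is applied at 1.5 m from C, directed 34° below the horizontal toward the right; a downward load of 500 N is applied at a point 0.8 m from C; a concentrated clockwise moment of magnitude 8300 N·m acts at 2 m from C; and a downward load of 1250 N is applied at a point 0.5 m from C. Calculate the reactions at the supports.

C_x = -2280 N, C_y = 2489 N, D_y = 7903 N

Resultant of the distributed load: 2959.9 × 2.4 = 7103.76 N at 1.7 m from C.
Moments about C: D_y·3 − (2959.9·2.4)·1.7 − 2750·sin34°·1.5 − 500·0.8 − 8300 − 1250·0.5 = 0 → D_y = 23708.1/3 = 7902.7 ≈ 7903 N.
ΣF_y = 0: C_y + 7902.7 − 2959.9·2.4 − 2750·sin34° − 500 − 1250 = 0 → C_y = 2489 N.
ΣF_x = 0: C_x + 2750·cos34° = 0 → C_x = -2280 N.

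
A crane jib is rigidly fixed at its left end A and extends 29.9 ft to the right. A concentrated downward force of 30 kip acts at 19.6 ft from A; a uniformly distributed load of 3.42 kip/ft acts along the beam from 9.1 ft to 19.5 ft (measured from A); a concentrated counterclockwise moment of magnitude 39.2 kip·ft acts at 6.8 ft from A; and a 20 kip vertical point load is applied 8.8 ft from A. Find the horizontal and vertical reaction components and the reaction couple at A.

Resultant of the distributed load: 3.42 × 10.4 = 35.568 kip at 14.3 ft from A.
ΣF_x = 0: A_x = 0.
ΣF_y = 0: A_y − 30 − 3.42·10.4 − 20 = 0 → A_y = 85.57 kip.
ΣM about A: M_A − 30·19.6 − (3.42·10.4)·14.3 + 39.2 − 20·8.8 = 0 → M_A = 1233 kip·ft.

A_x = 0, A_y = 85.57 kip, M_A = 1233 kip·ft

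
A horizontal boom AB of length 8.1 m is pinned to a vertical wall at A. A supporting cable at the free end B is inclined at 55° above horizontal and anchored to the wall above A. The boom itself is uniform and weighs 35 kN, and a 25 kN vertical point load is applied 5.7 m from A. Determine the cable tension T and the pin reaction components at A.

T = 42.84 kN, A_x = 24.57 kN, A_y = 24.91 kN

ΣM about A: T·sin55°·8.1 − 35·4.05 − 25·5.7 = 0 → T = 284.25/(8.1·0.819152) = 42.8401 ≈ 42.84 kN.
ΣF_x = 0: A_x − T·cos55° = 0 → A_x = 42.8401 × 0.573576 = 24.57 kN.
ΣF_y = 0: A_y + T·sin55° − 35 − 25 = 0 → A_y = 60 − 42.8401 × 0.819152 = 24.91 kN.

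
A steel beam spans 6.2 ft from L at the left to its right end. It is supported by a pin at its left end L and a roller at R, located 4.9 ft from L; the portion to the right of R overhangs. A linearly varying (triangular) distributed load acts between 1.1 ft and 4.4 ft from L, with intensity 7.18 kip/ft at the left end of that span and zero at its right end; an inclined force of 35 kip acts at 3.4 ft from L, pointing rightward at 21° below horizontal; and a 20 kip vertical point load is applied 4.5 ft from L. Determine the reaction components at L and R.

Resultant of the triangular load: ½ × 7.18 × 3.3 = 11.847 kip, acting at 2.2 ft from L (one-third of the span from the peak).
Moments about L: R_y·4.9 − (½·7.18·3.3)·2.2 − 35·sin21°·3.4 − 20·4.5 = 0 → R_y = 158.709/4.9 = 32.3896 ≈ 32.39 kip.
ΣF_y = 0: L_y + 32.3896 − ½·7.18·3.3 − 35·sin21° − 20 = 0 → L_y = 12.00 kip.
ΣF_x = 0: L_x + 35·cos21° = 0 → L_x = -32.68 kip.

L_x = -32.68 kip, L_y = 12.00 kip, R_y = 32.39 kip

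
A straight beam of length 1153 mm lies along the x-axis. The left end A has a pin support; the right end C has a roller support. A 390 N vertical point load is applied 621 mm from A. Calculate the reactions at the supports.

Taking moments about A: C_y·1153 − 390·621 = 0 → C_y = 242190/1153 = 210.052 ≈ 210.1 N.
ΣF_y = 0: A_y + 210.052 − 390 = 0 → A_y = 179.9 N.
ΣF_x = 0: no horizontal applied forces, so A_x = 0.

A_x = 0, A_y = 179.9 N, C_y = 210.1 N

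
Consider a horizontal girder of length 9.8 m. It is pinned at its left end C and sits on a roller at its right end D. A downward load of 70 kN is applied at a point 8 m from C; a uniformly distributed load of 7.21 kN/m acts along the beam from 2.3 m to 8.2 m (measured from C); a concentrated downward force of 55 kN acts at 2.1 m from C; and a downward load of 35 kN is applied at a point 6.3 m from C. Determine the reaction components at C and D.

C_x = 0, C_y = 88.32 kN, D_y = 114.2 kN

Resultant of the distributed load: 7.21 × 5.9 = 42.539 kN at 5.25 m from C.
Moments about C: D_y·9.8 − 70·8 − (7.21·5.9)·5.25 − 55·2.1 − 35·6.3 = 0 → D_y = 1119.32975/9.8 = 114.217 ≈ 114.2 kN.
ΣF_y = 0: C_y + 114.217 − 70 − 7.21·5.9 − 55 − 35 = 0 → C_y = 88.32 kN.
ΣF_x = 0: no horizontal applied forces, so C_x = 0.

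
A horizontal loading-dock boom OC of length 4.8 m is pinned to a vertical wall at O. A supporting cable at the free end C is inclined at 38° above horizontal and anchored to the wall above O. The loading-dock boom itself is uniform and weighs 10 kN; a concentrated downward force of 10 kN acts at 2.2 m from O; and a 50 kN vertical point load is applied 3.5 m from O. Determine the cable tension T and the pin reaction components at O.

ΣM about O: T·sin38°·4.8 − 10·2.4 − 10·2.2 − 50·3.5 = 0 → T = 221/(4.8·0.615661) = 74.7841 ≈ 74.78 kN.
ΣF_x = 0: O_x − T·cos38° = 0 → O_x = 74.7841 × 0.788011 = 58.93 kN.
ΣF_y = 0: O_y + T·sin38° − 10 − 10 − 50 = 0 → O_y = 70 − 74.7841 × 0.615661 = 23.96 kN.

T = 74.78 kN, O_x = 58.93 kN, O_y = 23.96 kN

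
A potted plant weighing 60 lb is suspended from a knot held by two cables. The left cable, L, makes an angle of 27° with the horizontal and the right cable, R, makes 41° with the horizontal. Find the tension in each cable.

ΣF_x = 0: −T_L·cos27° + T_R·cos41° = 0 → T_R = 1.1806·T_L.
ΣF_y = 0: T_L·sin27° + T_R·sin41° = 60.
Substitute: T_L·(0.45399 + 1.1806·0.656059) = 60 → T_L = 48.8387 ≈ 48.84 lb.
Then T_R = 1.1806 × 48.8387 = 57.66 lb.

T_L = 48.84 lb, T_R = 57.66 lb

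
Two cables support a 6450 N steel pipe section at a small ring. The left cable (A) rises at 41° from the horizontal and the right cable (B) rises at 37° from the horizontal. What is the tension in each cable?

T_A = 5266 N, T_B = 4977 N

ΣF_x = 0: −T_A·cos41° + T_B·cos37° = 0 → T_B = 0.944999·T_A.
ΣF_y = 0: T_A·sin41° + T_B·sin37° = 6450.
Substitute: T_A·(0.656059 + 0.944999·0.601815) = 6450 → T_A = 5266.28 ≈ 5266 N.
Then T_B = 0.944999 × 5266.28 = 4977 N.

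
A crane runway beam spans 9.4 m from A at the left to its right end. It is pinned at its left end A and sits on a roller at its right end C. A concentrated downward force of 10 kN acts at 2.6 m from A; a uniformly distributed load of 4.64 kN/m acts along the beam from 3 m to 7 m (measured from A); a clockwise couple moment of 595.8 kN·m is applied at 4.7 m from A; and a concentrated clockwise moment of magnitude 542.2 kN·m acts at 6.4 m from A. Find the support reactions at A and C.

A_x = 0, A_y = -105.1 kN, C_y = 133.7 kN

Resultant of the distributed load: 4.64 × 4 = 18.56 kN at 5 m from A.
ΣM about A: C_y·9.4 − 10·2.6 − (4.64·4)·5 − 595.8 − 542.2 = 0 → C_y = 1256.8/9.4 = 133.702 ≈ 133.7 kN.
ΣF_y = 0: A_y + 133.702 − 10 − 4.64·4 = 0 → A_y = -105.1 kN.
ΣF_x = 0: no horizontal applied forces, so A_x = 0.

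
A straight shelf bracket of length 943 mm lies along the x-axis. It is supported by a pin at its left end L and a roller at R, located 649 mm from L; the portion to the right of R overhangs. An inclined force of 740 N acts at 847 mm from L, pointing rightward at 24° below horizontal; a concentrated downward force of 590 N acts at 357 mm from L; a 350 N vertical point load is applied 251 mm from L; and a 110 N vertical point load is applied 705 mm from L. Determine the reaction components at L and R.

Taking moments about L: R_y·649 − 740·sin24°·847 − 590·357 − 350·251 − 110·705 = 0 → R_y = 630964/649 = 972.21 ≈ 972.2 N.
ΣF_y = 0: L_y + 972.21 − 740·sin24° − 590 − 350 − 110 = 0 → L_y = 378.8 N.
ΣF_x = 0: L_x + 740·cos24° = 0 → L_x = -676.0 N.

L_x = -676.0 N, L_y = 378.8 N, R_y = 972.2 N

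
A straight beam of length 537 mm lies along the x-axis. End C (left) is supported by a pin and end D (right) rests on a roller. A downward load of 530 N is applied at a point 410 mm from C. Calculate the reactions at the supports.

Taking moments about C: D_y·537 − 530·410 = 0 → D_y = 217300/537 = 404.655 ≈ 404.7 N.
ΣF_y = 0: C_y + 404.655 − 530 = 0 → C_y = 125.3 N.
ΣF_x = 0: no horizontal applied forces, so C_x = 0.

C_x = 0, C_y = 125.3 N, D_y = 404.7 N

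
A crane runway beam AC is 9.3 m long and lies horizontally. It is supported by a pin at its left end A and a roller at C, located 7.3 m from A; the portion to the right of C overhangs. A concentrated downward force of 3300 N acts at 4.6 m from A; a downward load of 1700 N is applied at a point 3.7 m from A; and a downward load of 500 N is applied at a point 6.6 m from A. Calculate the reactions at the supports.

Moments about A: C_y·7.3 − 3300·4.6 − 1700·3.7 − 500·6.6 = 0 → C_y = 24770/7.3 = 3393.15 ≈ 3393 N.
ΣF_y = 0: A_y + 3393.15 − 3300 − 1700 − 500 = 0 → A_y = 2107 N.
ΣF_x = 0: no horizontal applied forces, so A_x = 0.

A_x = 0, A_y = 2107 N, C_y = 3393 N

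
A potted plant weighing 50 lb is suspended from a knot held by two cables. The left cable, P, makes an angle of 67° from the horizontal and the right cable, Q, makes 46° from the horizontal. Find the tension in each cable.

ΣF_x = 0: −T_P·cos67° + T_Q·cos46° = 0 → T_Q = 0.56248·T_P.
ΣF_y = 0: T_P·sin67° + T_Q·sin46° = 50.
Substitute: T_P·(0.920505 + 0.56248·0.71934) = 50 → T_P = 37.7324 ≈ 37.73 lb.
Then T_Q = 0.56248 × 37.7324 = 21.22 lb.

T_P = 37.73 lb, T_Q = 21.22 lb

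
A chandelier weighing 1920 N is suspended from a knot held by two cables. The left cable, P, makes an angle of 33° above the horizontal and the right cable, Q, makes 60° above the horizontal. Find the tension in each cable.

T_P = 961.3 N, T_Q = 1612 N

ΣF_x = 0: −T_P·cos33° + T_Q·cos60° = 0 → T_Q = 1.67734·T_P.
ΣF_y = 0: T_P·sin33° + T_Q·sin60° = 1920.
Substitute: T_P·(0.544639 + 1.67734·0.866025) = 1920 → T_P = 961.318 ≈ 961.3 N.
Then T_Q = 1.67734 × 961.318 = 1612 N.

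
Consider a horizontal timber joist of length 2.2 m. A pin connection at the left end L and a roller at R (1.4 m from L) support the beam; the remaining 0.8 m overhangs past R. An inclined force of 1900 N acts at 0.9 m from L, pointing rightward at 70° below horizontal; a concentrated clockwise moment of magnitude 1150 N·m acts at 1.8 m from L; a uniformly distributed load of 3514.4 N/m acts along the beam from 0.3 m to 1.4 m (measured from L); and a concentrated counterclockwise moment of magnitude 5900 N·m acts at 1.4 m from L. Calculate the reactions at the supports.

Resultant of the distributed load: 3514.4 × 1.1 = 3865.84 N at 0.85 m from L.
ΣM about L: R_y·1.4 − 1900·sin70°·0.9 − 1150 − (3514.4·1.1)·0.85 + 5900 = 0 → R_y = 142.838/1.4 = 102.027 ≈ 102.0 N.
ΣF_y = 0: L_y + 102.027 − 1900·sin70° − 3514.4·1.1 = 0 → L_y = 5549 N.
ΣF_x = 0: L_x + 1900·cos70° = 0 → L_x = -649.8 N.

L_x = -649.8 N, L_y = 5549 N, R_y = 102.0 N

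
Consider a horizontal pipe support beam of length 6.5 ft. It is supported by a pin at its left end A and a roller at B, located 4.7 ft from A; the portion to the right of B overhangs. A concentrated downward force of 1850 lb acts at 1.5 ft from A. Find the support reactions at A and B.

A_x = 0, A_y = 1260 lb, B_y = 590.4 lb

Taking moments about A: B_y·4.7 − 1850·1.5 = 0 → B_y = 2775/4.7 = 590.426 ≈ 590.4 lb.
ΣF_y = 0: A_y + 590.426 − 1850 = 0 → A_y = 1260 lb.
ΣF_x = 0: no horizontal applied forces, so A_x = 0.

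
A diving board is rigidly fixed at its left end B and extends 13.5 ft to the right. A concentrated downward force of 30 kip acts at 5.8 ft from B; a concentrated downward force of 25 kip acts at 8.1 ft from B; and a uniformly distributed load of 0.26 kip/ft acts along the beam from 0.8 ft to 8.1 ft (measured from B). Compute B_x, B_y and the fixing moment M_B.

B_x = 0, B_y = 56.90 kip, M_B = 384.9 kip·ft

Resultant of the distributed load: 0.26 × 7.3 = 1.898 kip at 4.45 ft from B.
ΣF_x = 0: B_x = 0.
ΣF_y = 0: B_y − 30 − 25 − 0.26·7.3 = 0 → B_y = 56.90 kip.
ΣM about B: M_B − 30·5.8 − 25·8.1 − (0.26·7.3)·4.45 = 0 → M_B = 384.9 kip·ft.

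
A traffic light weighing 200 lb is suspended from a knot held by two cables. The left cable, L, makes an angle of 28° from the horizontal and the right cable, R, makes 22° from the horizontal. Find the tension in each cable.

ΣF_x = 0: −T_L·cos28° + T_R·cos22° = 0 → T_R = 0.95229·T_L.
ΣF_y = 0: T_L·sin28° + T_R·sin22° = 200.
Substitute: T_L·(0.469472 + 0.95229·0.374607) = 200 → T_L = 242.07 ≈ 242.1 lb.
Then T_R = 0.95229 × 242.07 = 230.5 lb.

T_L = 242.1 lb, T_R = 230.5 lb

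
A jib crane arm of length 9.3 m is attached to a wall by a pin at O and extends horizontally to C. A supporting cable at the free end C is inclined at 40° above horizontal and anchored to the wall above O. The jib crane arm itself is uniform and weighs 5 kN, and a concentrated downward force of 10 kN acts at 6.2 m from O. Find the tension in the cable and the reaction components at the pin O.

T = 14.26 kN, O_x = 10.92 kN, O_y = 5.833 kN

ΣM about O: T·sin40°·9.3 − 5·4.65 − 10·6.2 = 0 → T = 85.25/(9.3·0.642788) = 14.2608 ≈ 14.26 kN.
ΣF_x = 0: O_x − T·cos40° = 0 → O_x = 14.2608 × 0.766044 = 10.92 kN.
ΣF_y = 0: O_y + T·sin40° − 5 − 10 = 0 → O_y = 15 − 14.2608 × 0.642788 = 5.833 kN.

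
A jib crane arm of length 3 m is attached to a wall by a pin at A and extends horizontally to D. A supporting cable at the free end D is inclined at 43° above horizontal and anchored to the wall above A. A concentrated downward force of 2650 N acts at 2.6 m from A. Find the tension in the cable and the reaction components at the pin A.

T = 3368 N, A_x = 2463 N, A_y = 353.3 N

ΣM about A: T·sin43°·3 − 2650·2.6 = 0 → T = 6890/(3·0.681998) = 3367.56 ≈ 3368 N.
ΣF_x = 0: A_x − T·cos43° = 0 → A_x = 3367.56 × 0.731354 = 2463 N.
ΣF_y = 0: A_y + T·sin43° − 2650 = 0 → A_y = 2650 − 3367.56 × 0.681998 = 353.3 N.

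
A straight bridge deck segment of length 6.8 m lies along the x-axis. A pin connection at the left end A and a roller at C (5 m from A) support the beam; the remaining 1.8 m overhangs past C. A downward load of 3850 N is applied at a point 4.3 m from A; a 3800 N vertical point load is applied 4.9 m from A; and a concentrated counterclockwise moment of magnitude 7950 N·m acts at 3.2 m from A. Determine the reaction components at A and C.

A_x = 0, A_y = 2205 N, C_y = 5445 N

Taking moments about A: C_y·5 − 3850·4.3 − 3800·4.9 + 7950 = 0 → C_y = 27225/5 = 5445 N.
ΣF_y = 0: A_y + 5445 − 3850 − 3800 = 0 → A_y = 2205 N.
ΣF_x = 0: no horizontal applied forces, so A_x = 0.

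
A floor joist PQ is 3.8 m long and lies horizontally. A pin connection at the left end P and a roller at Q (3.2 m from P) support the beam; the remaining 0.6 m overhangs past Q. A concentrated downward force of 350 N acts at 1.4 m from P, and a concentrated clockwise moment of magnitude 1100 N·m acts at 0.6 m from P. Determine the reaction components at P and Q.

Moments about P: Q_y·3.2 − 350·1.4 − 1100 = 0 → Q_y = 1590/3.2 = 496.875 ≈ 496.9 N.
ΣF_y = 0: P_y + 496.875 − 350 = 0 → P_y = -146.9 N.
ΣF_x = 0: no horizontal applied forces, so P_x = 0.

P_x = 0, P_y = -146.9 N, Q_y = 496.9 N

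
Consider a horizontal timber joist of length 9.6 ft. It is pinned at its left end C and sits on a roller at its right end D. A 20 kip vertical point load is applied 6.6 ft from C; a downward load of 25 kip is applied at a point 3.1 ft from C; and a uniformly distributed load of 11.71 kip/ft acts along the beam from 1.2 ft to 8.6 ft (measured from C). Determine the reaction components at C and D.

Resultant of the distributed load: 11.71 × 7.4 = 86.654 kip at 4.9 ft from C.
Moments about C: D_y·9.6 − 20·6.6 − 25·3.1 − (11.71·7.4)·4.9 = 0 → D_y = 634.1046/9.6 = 66.0526 ≈ 66.05 kip.
ΣF_y = 0: C_y + 66.0526 − 20 − 25 − 11.71·7.4 = 0 → C_y = 65.60 kip.
ΣF_x = 0: no horizontal applied forces, so C_x = 0.

C_x = 0, C_y = 65.60 kip, D_y = 66.05 kip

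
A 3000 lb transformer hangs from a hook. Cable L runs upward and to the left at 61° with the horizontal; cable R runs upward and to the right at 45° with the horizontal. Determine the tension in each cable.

T_L = 2207 lb, T_R = 1513 lb

ΣF_x = 0: −T_L·cos61° + T_R·cos45° = 0 → T_R = 0.685624·T_L.
ΣF_y = 0: T_L·sin61° + T_R·sin45° = 3000.
Substitute: T_L·(0.87462 + 0.685624·0.707107) = 3000 → T_L = 2206.81 ≈ 2207 lb.
Then T_R = 0.685624 × 2206.81 = 1513 lb.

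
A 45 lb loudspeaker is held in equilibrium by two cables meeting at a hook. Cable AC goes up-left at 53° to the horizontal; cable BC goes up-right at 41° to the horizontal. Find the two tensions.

T_AC = 34.04 lb, T_BC = 27.15 lb

ΣF_x = 0: −T_AC·cos53° + T_BC·cos41° = 0 → T_BC = 0.797413·T_AC.
ΣF_y = 0: T_AC·sin53° + T_BC·sin41° = 45.
Substitute: T_AC·(0.798636 + 0.797413·0.656059) = 45 → T_AC = 34.0448 ≈ 34.04 lb.
Then T_BC = 0.797413 × 34.0448 = 27.15 lb.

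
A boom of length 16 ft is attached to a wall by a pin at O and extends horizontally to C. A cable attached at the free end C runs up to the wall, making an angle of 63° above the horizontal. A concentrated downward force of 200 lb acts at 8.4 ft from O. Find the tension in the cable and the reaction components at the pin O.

T = 117.8 lb, O_x = 53.50 lb, O_y = 95.00 lb

ΣM about O: T·sin63°·16 − 200·8.4 = 0 → T = 1680/(16·0.891007) = 117.844 ≈ 117.8 lb.
ΣF_x = 0: O_x − T·cos63° = 0 → O_x = 117.844 × 0.45399 = 53.50 lb.
ΣF_y = 0: O_y + T·sin63° − 200 = 0 → O_y = 200 − 117.844 × 0.891007 = 95.00 lb.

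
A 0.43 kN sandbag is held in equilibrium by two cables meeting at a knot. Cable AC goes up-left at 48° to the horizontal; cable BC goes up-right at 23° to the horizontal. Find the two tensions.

ΣF_x = 0: −T_AC·cos48° + T_BC·cos23° = 0 → T_BC = 0.726917·T_AC.
ΣF_y = 0: T_AC·sin48° + T_BC·sin23° = 0.43.
Substitute: T_AC·(0.743145 + 0.726917·0.390731) = 0.43 → T_AC = 0.418624 ≈ 0.4186 kN.
Then T_BC = 0.726917 × 0.418624 = 0.3043 kN.

T_AC = 0.4186 kN, T_BC = 0.3043 kN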